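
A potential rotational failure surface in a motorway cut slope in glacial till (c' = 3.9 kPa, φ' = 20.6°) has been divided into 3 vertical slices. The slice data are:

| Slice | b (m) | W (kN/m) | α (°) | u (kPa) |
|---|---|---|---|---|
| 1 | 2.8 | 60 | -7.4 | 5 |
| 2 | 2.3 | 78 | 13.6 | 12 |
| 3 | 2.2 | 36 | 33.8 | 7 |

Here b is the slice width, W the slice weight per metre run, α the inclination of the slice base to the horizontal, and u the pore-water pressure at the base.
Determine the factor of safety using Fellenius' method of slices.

FS = 2.28

Ordinary method of slices: FS = Σ[c'·Δl_i + (W_i cosα_i − u_i·Δl_i)·tanφ'] / Σ W_i sinα_i, with Δl_i = b_i / cosα_i.
Slice 1: Δl = 2.8/cos(-7.4°) = 2.824 m; N'_1 = 60·cos(-7.4°) − 5·2.824 = 45.4; c'Δl = 11.01; W sinα = -7.7
Slice 2: Δl = 2.3/cos13.6° = 2.366 m; N'_2 = 78·cos13.6° − 12·2.366 = 47.4; c'Δl = 9.23; W sinα = 18.3
Slice 3: Δl = 2.2/cos33.8° = 2.647 m; N'_3 = 36·cos33.8° − 7·2.647 = 11.4; c'Δl = 10.33; W sinα = 20.0
Σc'Δl = 30.6 kN/m; ΣN' = 104.2 kN/m; ΣW sinα = 30.6 kN/m
Resisting = 30.6 + 104.2·tan20.6° = 30.6 + 39.2 = 69.7 kN/m
FS = 69.7 / 30.6 = 2.276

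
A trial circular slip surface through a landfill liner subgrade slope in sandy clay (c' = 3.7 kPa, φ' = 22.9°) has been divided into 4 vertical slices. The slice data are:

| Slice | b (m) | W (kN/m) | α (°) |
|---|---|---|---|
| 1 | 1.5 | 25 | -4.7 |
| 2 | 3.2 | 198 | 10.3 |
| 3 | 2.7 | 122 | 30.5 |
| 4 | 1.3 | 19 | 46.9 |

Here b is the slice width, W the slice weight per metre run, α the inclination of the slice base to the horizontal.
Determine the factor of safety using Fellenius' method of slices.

FS = 1.64

Ordinary method of slices: FS = Σ[c'·Δl_i + (W_i cosα_i)·tanφ'] / Σ W_i sinα_i, with Δl_i = b_i / cosα_i.
Slice 1: Δl = 1.5/cos(-4.7°) = 1.505 m; N'_1 = 25·cos(-4.7°) = 24.9; c'Δl = 5.57; W sinα = -2.0
Slice 2: Δl = 3.2/cos10.3° = 3.252 m; N'_2 = 198·cos10.3° = 194.8; c'Δl = 12.03; W sinα = 35.4
Slice 3: Δl = 2.7/cos30.5° = 3.134 m; N'_3 = 122·cos30.5° = 105.1; c'Δl = 11.59; W sinα = 61.9
Slice 4: Δl = 1.3/cos46.9° = 1.903 m; N'_4 = 19·cos46.9° = 13.0; c'Δl = 7.04; W sinα = 13.9
Σc'Δl = 36.2 kN/m; ΣN' = 337.8 kN/m; ΣW sinα = 109.1 kN/m
Resisting = 36.2 + 337.8·tan22.9° = 36.2 + 142.7 = 178.9 kN/m
FS = 178.9 / 109.1 = 1.639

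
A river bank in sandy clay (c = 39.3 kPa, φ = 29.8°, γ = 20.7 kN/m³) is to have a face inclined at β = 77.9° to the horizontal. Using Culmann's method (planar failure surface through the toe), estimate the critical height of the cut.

Culmann's analysis gives the critical failure plane at α_cr = (β + φ)/2 = (77.9 + 29.8)/2 = 53.9°, and the critical height
H_c = (4c/γ) · sinβ cosφ / [1 − cos(β − φ)]
    = (4·39.3/20.7) · sin77.9°·cos29.8° / [1 − cos(48.1°)]
    = 7.594 · 0.9778·0.8678 / [1 − 0.6678]
    = 7.594 · 0.8485 / 0.3322
    = 19.40 m

H_c = 19.40 m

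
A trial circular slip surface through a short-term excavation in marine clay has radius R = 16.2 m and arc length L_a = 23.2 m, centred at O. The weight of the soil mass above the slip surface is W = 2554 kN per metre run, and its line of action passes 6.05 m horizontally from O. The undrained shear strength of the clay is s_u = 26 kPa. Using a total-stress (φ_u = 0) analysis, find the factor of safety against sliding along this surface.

FS = 0.63

Taking moments about the centre O, the resisting moment is provided by the undrained shear strength acting along the arc:
M_R = s_u·L_a·R = 26·23.20·16.2 = 9771.8 kN·m/m
M_D = W·d = 2554·6.05 = 15451.7 kN·m/m
FS = M_R / M_D = 9771.8 / 15451.7 = 0.632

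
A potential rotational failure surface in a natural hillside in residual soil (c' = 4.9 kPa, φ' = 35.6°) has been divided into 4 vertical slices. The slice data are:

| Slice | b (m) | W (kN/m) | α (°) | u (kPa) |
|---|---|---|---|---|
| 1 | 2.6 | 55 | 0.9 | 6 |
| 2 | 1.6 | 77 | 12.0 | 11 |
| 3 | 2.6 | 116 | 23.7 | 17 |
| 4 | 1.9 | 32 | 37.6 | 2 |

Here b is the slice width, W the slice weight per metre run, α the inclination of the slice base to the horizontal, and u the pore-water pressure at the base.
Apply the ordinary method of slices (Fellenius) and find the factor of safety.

FS = 2.07

Ordinary method of slices: FS = Σ[c'·Δl_i + (W_i cosα_i − u_i·Δl_i)·tanφ'] / Σ W_i sinα_i, with Δl_i = b_i / cosα_i.
Slice 1: Δl = 2.6/cos0.9° = 2.600 m; N'_1 = 55·cos0.9° − 6·2.600 = 39.4; c'Δl = 12.74; W sinα = 0.9
Slice 2: Δl = 1.6/cos12.0° = 1.636 m; N'_2 = 77·cos12.0° − 11·1.636 = 57.3; c'Δl = 8.02; W sinα = 16.0
Slice 3: Δl = 2.6/cos23.7° = 2.839 m; N'_3 = 116·cos23.7° − 17·2.839 = 57.9; c'Δl = 13.91; W sinα = 46.6
Slice 4: Δl = 1.9/cos37.6° = 2.398 m; N'_4 = 32·cos37.6° − 2·2.398 = 20.6; c'Δl = 11.75; W sinα = 19.5
Σc'Δl = 46.4 kN/m; ΣN' = 175.2 kN/m; ΣW sinα = 83.0 kN/m
Resisting = 46.4 + 175.2·tan35.6° = 46.4 + 125.4 = 171.9 kN/m
FS = 171.9 / 83.0 = 2.070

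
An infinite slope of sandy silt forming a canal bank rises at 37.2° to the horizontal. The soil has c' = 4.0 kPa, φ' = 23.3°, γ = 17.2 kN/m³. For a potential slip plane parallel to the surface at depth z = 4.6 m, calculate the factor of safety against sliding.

For an infinite slope with a slip plane parallel to the surface (no pore pressure): FS = [c' + γz cos²β tanφ'] / [γz sinβ cosβ].
γz = 17.2·4.6 = 79.12 kN/m²
Numerator = 4.0 + 79.12·cos²37.2°·tan23.3° = 4.0 + 79.12·0.6345·0.4307 = 25.619 kPa
Denominator = 79.12·sin37.2°·cos37.2° = 79.12·0.6046·0.7965 = 38.103 kPa
FS = 25.619 / 38.103 = 0.672

FS = 0.67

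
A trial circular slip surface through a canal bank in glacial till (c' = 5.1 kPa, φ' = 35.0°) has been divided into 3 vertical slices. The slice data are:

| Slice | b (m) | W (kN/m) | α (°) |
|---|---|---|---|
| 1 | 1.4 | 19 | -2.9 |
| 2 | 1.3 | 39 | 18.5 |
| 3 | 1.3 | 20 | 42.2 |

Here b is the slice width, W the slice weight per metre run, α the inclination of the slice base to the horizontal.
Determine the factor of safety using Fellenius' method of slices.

Ordinary method of slices: FS = Σ[c'·Δl_i + (W_i cosα_i)·tanφ'] / Σ W_i sinα_i, with Δl_i = b_i / cosα_i.
Slice 1: Δl = 1.4/cos(-2.9°) = 1.402 m; N'_1 = 19·cos(-2.9°) = 19.0; c'Δl = 7.15; W sinα = -1.0
Slice 2: Δl = 1.3/cos18.5° = 1.371 m; N'_2 = 39·cos18.5° = 37.0; c'Δl = 6.99; W sinα = 12.4
Slice 3: Δl = 1.3/cos42.2° = 1.755 m; N'_3 = 20·cos42.2° = 14.8; c'Δl = 8.95; W sinα = 13.4
Σc'Δl = 23.1 kN/m; ΣN' = 70.8 kN/m; ΣW sinα = 24.8 kN/m
Resisting = 23.1 + 70.8·tan35.0° = 23.1 + 49.6 = 72.6 kN/m
FS = 72.6 / 24.8 = 2.924

FS = 2.92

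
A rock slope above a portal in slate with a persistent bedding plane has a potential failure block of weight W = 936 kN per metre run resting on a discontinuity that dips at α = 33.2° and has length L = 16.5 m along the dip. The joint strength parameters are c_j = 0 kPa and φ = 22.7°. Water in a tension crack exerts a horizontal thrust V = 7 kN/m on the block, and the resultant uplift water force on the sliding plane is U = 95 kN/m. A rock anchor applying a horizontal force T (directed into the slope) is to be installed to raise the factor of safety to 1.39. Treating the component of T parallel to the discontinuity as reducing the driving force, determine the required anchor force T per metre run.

Resolving forces along and normal to the sliding plane, with the horizontal anchor force T adding T·sinα to the effective normal force and T·cosα acting up the plane against the driving force:
FS = [c_jL + (W cosα − U − V sinα + T sinα) tanφ] / [W sinα + V cosα − T cosα]
Without the anchor: N' = 684.4 kN/m, driving T_d = 518.4 kN/m, resisting R = 0·16.5 + 684.4·tan22.7° = 286.3 kN/m, FS = 0.55.
Setting FS = 1.39 and solving for T:
1.39·(518.4 − T cos33.2°) = 286.3 + T sin33.2°·tan22.7°
T·(sin33.2°·tan22.7° + 1.39·cos33.2°) = 1.39·518.4 − 286.3
T·(0.5476·0.4183 + 1.39·0.8368) = 720.5 − 286.3 = 434.3
T·1.3922 = 434.3
T = 311.9 kN/m

T = 312 kN/m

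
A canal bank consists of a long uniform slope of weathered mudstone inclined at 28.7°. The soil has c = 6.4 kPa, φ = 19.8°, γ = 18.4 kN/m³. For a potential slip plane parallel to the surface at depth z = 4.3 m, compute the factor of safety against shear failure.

For an infinite slope with a slip plane parallel to the surface (no pore pressure): FS = [c + γz cos²β tanφ] / [γz sinβ cosβ].
γz = 18.4·4.3 = 79.12 kN/m²
Numerator = 6.4 + 79.12·cos²28.7°·tan19.8° = 6.4 + 79.12·0.7694·0.3600 = 28.316 kPa
Denominator = 79.12·sin28.7°·cos28.7° = 79.12·0.4802·0.8771 = 33.327 kPa
FS = 28.316 / 33.327 = 0.850

FS = 0.85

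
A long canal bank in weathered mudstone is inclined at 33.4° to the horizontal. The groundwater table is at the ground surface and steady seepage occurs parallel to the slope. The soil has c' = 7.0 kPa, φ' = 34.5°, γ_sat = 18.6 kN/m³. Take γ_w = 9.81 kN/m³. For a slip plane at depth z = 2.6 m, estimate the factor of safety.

FS = 0.81

With seepage parallel to the slope and the water table at the surface, the effective normal stress on the slip plane uses the buoyant unit weight γ' = γ_sat − γ_w while the driving shear stress uses γ_sat:
FS = [c' + γ' z cos²β tanφ'] / [γ_sat z sinβ cosβ]
γ' = 18.6 − 9.81 = 8.79 kN/m³
Numerator = 7.0 + 8.79·2.6·cos²33.4°·tan34.5° = 7.0 + 8.79·2.6·0.6970·0.6873 = 17.947 kPa
Denominator = 18.6·2.6·sin33.4°·cos33.4° = 18.6·2.6·0.5505·0.8348 = 22.225 kPa
FS = 17.947 / 22.225 = 0.808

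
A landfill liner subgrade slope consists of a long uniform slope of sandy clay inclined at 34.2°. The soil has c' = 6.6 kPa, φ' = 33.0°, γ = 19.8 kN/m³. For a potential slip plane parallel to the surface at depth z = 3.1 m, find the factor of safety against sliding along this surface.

For an infinite slope with a slip plane parallel to the surface (no pore pressure): FS = [c' + γz cos²β tanφ'] / [γz sinβ cosβ].
γz = 19.8·3.1 = 61.38 kN/m²
Numerator = 6.6 + 61.38·cos²34.2°·tan33.0° = 6.6 + 61.38·0.6841·0.6494 = 33.867 kPa
Denominator = 61.38·sin34.2°·cos34.2° = 61.38·0.5621·0.8271 = 28.535 kPa
FS = 33.867 / 28.535 = 1.187

FS = 1.19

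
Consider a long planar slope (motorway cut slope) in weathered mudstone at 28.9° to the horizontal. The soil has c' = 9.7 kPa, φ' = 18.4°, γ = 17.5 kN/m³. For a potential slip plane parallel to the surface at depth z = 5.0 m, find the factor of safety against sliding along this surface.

FS = 0.86

For an infinite slope with a slip plane parallel to the surface (no pore pressure): FS = [c' + γz cos²β tanφ'] / [γz sinβ cosβ].
γz = 17.5·5.0 = 87.50 kN/m²
Numerator = 9.7 + 87.50·cos²28.9°·tan18.4° = 9.7 + 87.50·0.7664·0.3327 = 32.009 kPa
Denominator = 87.50·sin28.9°·cos28.9° = 87.50·0.4833·0.8755 = 37.021 kPa
FS = 32.009 / 37.021 = 0.865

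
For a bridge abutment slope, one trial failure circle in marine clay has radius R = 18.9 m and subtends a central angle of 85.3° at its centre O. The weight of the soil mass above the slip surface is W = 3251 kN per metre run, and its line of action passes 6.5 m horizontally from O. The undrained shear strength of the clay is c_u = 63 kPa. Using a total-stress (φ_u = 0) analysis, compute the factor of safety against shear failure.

Taking moments about the centre O, the resisting moment is provided by the undrained shear strength acting along the arc:
Arc length L_a = R·θ = 18.9·(85.3°·π/180) = 18.9·1.4888 = 28.14 m
M_R = c_u·L_a·R = 63·28.14·18.9 = 33503.5 kN·m/m
M_D = W·d = 3251·6.5 = 21131.5 kN·m/m
FS = M_R / M_D = 33503.5 / 21131.5 = 1.585

FS = 1.59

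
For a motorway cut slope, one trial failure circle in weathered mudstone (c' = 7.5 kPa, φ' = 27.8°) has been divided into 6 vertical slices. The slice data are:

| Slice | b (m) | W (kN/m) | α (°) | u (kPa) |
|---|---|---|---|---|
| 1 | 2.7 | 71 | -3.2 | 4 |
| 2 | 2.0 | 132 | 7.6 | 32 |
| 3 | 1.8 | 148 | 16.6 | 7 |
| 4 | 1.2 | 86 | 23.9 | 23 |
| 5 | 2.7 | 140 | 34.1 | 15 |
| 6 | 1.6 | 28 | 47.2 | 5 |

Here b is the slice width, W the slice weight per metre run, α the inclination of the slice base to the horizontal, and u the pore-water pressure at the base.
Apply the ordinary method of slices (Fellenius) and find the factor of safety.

Ordinary method of slices: FS = Σ[c'·Δl_i + (W_i cosα_i − u_i·Δl_i)·tanφ'] / Σ W_i sinα_i, with Δl_i = b_i / cosα_i.
Slice 1: Δl = 2.7/cos(-3.2°) = 2.704 m; N'_1 = 71·cos(-3.2°) − 4·2.704 = 60.1; c'Δl = 20.28; W sinα = -4.0
Slice 2: Δl = 2.0/cos7.6° = 2.018 m; N'_2 = 132·cos7.6° − 32·2.018 = 66.3; c'Δl = 15.13; W sinα = 17.5
Slice 3: Δl = 1.8/cos16.6° = 1.878 m; N'_3 = 148·cos16.6° − 7·1.878 = 128.7; c'Δl = 14.09; W sinα = 42.3
Slice 4: Δl = 1.2/cos23.9° = 1.313 m; N'_4 = 86·cos23.9° − 23·1.313 = 48.4; c'Δl = 9.84; W sinα = 34.8
Slice 5: Δl = 2.7/cos34.1° = 3.261 m; N'_5 = 140·cos34.1° − 15·3.261 = 67.0; c'Δl = 24.45; W sinα = 78.5
Slice 6: Δl = 1.6/cos47.2° = 2.355 m; N'_6 = 28·cos47.2° − 5·2.355 = 7.2; c'Δl = 17.66; W sinα = 20.5
Σc'Δl = 101.5 kN/m; ΣN' = 377.7 kN/m; ΣW sinα = 189.7 kN/m
Resisting = 101.5 + 377.7·tan27.8° = 101.5 + 199.2 = 300.6 kN/m
FS = 300.6 / 189.7 = 1.585

FS = 1.59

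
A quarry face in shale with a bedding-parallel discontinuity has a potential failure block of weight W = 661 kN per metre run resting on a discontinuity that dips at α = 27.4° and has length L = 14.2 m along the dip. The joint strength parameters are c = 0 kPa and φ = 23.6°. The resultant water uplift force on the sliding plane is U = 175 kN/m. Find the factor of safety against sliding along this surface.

FS = 0.59

Resolving the block weight along and normal to the plane and applying the Mohr–Coulomb strength on the joint:
N' = W cosα − U = 661·cos27.4° − 175 = 411.8 kN/m
Driving force T = W sinα = 661·sin27.4° = 304.2 kN/m
Resisting force R = c·L + N'·tanφ = 0·14.2 + 411.8·tan23.6° = 0.0 + 179.9 = 179.9 kN/m
FS = R / T = 179.9 / 304.2 = 0.592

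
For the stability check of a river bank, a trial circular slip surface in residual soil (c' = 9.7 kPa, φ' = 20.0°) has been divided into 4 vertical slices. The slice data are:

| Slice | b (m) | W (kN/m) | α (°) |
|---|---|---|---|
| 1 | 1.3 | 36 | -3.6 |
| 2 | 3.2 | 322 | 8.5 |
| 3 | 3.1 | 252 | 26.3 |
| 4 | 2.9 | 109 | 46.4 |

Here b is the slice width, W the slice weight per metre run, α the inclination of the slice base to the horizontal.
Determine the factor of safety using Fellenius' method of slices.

Ordinary method of slices: FS = Σ[c'·Δl_i + (W_i cosα_i)·tanφ'] / Σ W_i sinα_i, with Δl_i = b_i / cosα_i.
Slice 1: Δl = 1.3/cos(-3.6°) = 1.303 m; N'_1 = 36·cos(-3.6°) = 35.9; c'Δl = 12.63; W sinα = -2.3
Slice 2: Δl = 3.2/cos8.5° = 3.236 m; N'_2 = 322·cos8.5° = 318.5; c'Δl = 31.38; W sinα = 47.6
Slice 3: Δl = 3.1/cos26.3° = 3.458 m; N'_3 = 252·cos26.3° = 225.9; c'Δl = 33.54; W sinα = 111.7
Slice 4: Δl = 2.9/cos46.4° = 4.205 m; N'_4 = 109·cos46.4° = 75.2; c'Δl = 40.79; W sinα = 78.9
Σc'Δl = 118.4 kN/m; ΣN' = 655.5 kN/m; ΣW sinα = 235.9 kN/m
Resisting = 118.4 + 655.5·tan20.0° = 118.4 + 238.6 = 356.9 kN/m
FS = 356.9 / 235.9 = 1.513

FS = 1.51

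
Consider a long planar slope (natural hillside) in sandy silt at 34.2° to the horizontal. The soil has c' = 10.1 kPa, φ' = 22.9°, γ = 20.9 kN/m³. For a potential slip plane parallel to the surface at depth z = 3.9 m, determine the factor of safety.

For an infinite slope with a slip plane parallel to the surface (no pore pressure): FS = [c' + γz cos²β tanφ'] / [γz sinβ cosβ].
γz = 20.9·3.9 = 81.51 kN/m²
Numerator = 10.1 + 81.51·cos²34.2°·tan22.9° = 10.1 + 81.51·0.6841·0.4224 = 33.653 kPa
Denominator = 81.51·sin34.2°·cos34.2° = 81.51·0.5621·0.8271 = 37.893 kPa
FS = 33.653 / 37.893 = 0.888

FS = 0.89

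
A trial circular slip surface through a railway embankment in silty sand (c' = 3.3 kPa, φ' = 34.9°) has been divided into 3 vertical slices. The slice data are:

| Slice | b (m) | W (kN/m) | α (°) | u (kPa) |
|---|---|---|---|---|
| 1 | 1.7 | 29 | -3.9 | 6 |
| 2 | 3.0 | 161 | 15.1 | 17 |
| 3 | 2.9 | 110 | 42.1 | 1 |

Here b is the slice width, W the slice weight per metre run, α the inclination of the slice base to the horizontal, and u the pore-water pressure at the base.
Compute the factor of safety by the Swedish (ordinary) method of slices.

Ordinary method of slices: FS = Σ[c'·Δl_i + (W_i cosα_i − u_i·Δl_i)·tanφ'] / Σ W_i sinα_i, with Δl_i = b_i / cosα_i.
Slice 1: Δl = 1.7/cos(-3.9°) = 1.704 m; N'_1 = 29·cos(-3.9°) − 6·1.704 = 18.7; c'Δl = 5.62; W sinα = -2.0
Slice 2: Δl = 3.0/cos15.1° = 3.107 m; N'_2 = 161·cos15.1° − 17·3.107 = 102.6; c'Δl = 10.25; W sinα = 41.9
Slice 3: Δl = 2.9/cos42.1° = 3.908 m; N'_3 = 110·cos42.1° − 1·3.908 = 77.7; c'Δl = 12.90; W sinα = 73.7
Σc'Δl = 28.8 kN/m; ΣN' = 199.0 kN/m; ΣW sinα = 113.7 kN/m
Resisting = 28.8 + 199.0·tan34.9° = 28.8 + 138.8 = 167.6 kN/m
FS = 167.6 / 113.7 = 1.474

FS = 1.47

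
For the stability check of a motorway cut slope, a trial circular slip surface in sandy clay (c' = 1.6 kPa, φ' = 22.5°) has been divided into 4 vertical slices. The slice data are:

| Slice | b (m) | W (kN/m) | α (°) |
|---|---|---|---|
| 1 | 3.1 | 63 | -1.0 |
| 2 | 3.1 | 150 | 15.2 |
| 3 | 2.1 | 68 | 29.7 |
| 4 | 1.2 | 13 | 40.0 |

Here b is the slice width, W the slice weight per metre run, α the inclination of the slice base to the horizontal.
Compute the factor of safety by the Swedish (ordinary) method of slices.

Ordinary method of slices: FS = Σ[c'·Δl_i + (W_i cosα_i)·tanφ'] / Σ W_i sinα_i, with Δl_i = b_i / cosα_i.
Slice 1: Δl = 3.1/cos(-1.0°) = 3.100 m; N'_1 = 63·cos(-1.0°) = 63.0; c'Δl = 4.96; W sinα = -1.1
Slice 2: Δl = 3.1/cos15.2° = 3.212 m; N'_2 = 150·cos15.2° = 144.8; c'Δl = 5.14; W sinα = 39.3
Slice 3: Δl = 2.1/cos29.7° = 2.418 m; N'_3 = 68·cos29.7° = 59.1; c'Δl = 3.87; W sinα = 33.7
Slice 4: Δl = 1.2/cos40.0° = 1.566 m; N'_4 = 13·cos40.0° = 10.0; c'Δl = 2.51; W sinα = 8.4
Σc'Δl = 16.5 kN/m; ΣN' = 276.8 kN/m; ΣW sinα = 80.3 kN/m
Resisting = 16.5 + 276.8·tan22.5° = 16.5 + 114.6 = 131.1 kN/m
FS = 131.1 / 80.3 = 1.633

FS = 1.63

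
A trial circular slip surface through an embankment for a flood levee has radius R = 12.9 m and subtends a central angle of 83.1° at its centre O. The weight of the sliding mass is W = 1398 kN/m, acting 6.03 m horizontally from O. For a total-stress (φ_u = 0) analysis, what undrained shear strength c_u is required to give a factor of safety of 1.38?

c_u = 48.2 kPa

FS = c_u·L_a·R / (W·d), so c_u = FS·W·d / (L_a·R).
Arc length L_a = R·θ = 12.9·(83.1°·π/180) = 12.9·1.4504 = 18.71 m
c_u = 1.38·1398·6.03 / (18.71·12.9) = 11633.3 / 241.36 = 48.20 kPa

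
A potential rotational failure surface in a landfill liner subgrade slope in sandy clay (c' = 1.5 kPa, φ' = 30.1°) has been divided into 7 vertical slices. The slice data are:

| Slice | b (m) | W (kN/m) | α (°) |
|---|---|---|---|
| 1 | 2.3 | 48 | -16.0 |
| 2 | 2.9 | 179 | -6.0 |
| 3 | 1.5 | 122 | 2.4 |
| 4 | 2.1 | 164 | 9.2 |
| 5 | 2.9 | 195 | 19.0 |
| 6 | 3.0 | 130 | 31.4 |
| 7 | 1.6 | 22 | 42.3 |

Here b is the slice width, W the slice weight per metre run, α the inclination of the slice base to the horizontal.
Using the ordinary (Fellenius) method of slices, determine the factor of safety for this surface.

FS = 3.45

Ordinary method of slices: FS = Σ[c'·Δl_i + (W_i cosα_i)·tanφ'] / Σ W_i sinα_i, with Δl_i = b_i / cosα_i.
Slice 1: Δl = 2.3/cos(-16.0°) = 2.393 m; N'_1 = 48·cos(-16.0°) = 46.1; c'Δl = 3.59; W sinα = -13.2
Slice 2: Δl = 2.9/cos(-6.0°) = 2.916 m; N'_2 = 179·cos(-6.0°) = 178.0; c'Δl = 4.37; W sinα = -18.7
Slice 3: Δl = 1.5/cos2.4° = 1.501 m; N'_3 = 122·cos2.4° = 121.9; c'Δl = 2.25; W sinα = 5.1
Slice 4: Δl = 2.1/cos9.2° = 2.127 m; N'_4 = 164·cos9.2° = 161.9; c'Δl = 3.19; W sinα = 26.2
Slice 5: Δl = 2.9/cos19.0° = 3.067 m; N'_5 = 195·cos19.0° = 184.4; c'Δl = 4.60; W sinα = 63.5
Slice 6: Δl = 3.0/cos31.4° = 3.515 m; N'_6 = 130·cos31.4° = 111.0; c'Δl = 5.27; W sinα = 67.7
Slice 7: Δl = 1.6/cos42.3° = 2.163 m; N'_7 = 22·cos42.3° = 16.3; c'Δl = 3.24; W sinα = 14.8
Σc'Δl = 26.5 kN/m; ΣN' = 819.6 kN/m; ΣW sinα = 145.4 kN/m
Resisting = 26.5 + 819.6·tan30.1° = 26.5 + 475.1 = 501.6 kN/m
FS = 501.6 / 145.4 = 3.450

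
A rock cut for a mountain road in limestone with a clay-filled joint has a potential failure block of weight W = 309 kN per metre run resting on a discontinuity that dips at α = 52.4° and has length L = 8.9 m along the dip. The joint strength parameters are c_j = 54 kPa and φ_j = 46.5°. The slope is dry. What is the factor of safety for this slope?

FS = 2.77

Resolving the block weight along and normal to the plane and applying the Mohr–Coulomb strength on the joint:
N' = W cosα = 309·cos52.4° = 188.5 kN/m
Driving force T = W sinα = 309·sin52.4° = 244.8 kN/m
Resisting force R = c_j·L + N'·tanφ_j = 54·8.9 + 188.5·tan46.5° = 480.6 + 198.7 = 679.3 kN/m
FS = R / T = 679.3 / 244.8 = 2.775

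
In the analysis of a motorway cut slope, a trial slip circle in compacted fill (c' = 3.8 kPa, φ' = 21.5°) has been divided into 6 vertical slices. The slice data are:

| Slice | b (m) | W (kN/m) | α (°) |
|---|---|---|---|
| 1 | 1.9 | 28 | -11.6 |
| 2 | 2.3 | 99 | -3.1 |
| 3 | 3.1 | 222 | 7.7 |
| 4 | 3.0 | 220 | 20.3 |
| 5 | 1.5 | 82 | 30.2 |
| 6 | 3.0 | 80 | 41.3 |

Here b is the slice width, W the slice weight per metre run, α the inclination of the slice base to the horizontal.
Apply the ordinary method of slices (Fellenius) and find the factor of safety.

Ordinary method of slices: FS = Σ[c'·Δl_i + (W_i cosα_i)·tanφ'] / Σ W_i sinα_i, with Δl_i = b_i / cosα_i.
Slice 1: Δl = 1.9/cos(-11.6°) = 1.940 m; N'_1 = 28·cos(-11.6°) = 27.4; c'Δl = 7.37; W sinα = -5.6
Slice 2: Δl = 2.3/cos(-3.1°) = 2.303 m; N'_2 = 99·cos(-3.1°) = 98.9; c'Δl = 8.75; W sinα = -5.4
Slice 3: Δl = 3.1/cos7.7° = 3.128 m; N'_3 = 222·cos7.7° = 220.0; c'Δl = 11.89; W sinα = 29.7
Slice 4: Δl = 3.0/cos20.3° = 3.199 m; N'_4 = 220·cos20.3° = 206.3; c'Δl = 12.15; W sinα = 76.3
Slice 5: Δl = 1.5/cos30.2° = 1.736 m; N'_5 = 82·cos30.2° = 70.9; c'Δl = 6.60; W sinα = 41.2
Slice 6: Δl = 3.0/cos41.3° = 3.993 m; N'_6 = 80·cos41.3° = 60.1; c'Δl = 15.17; W sinα = 52.8
Σc'Δl = 61.9 kN/m; ΣN' = 683.6 kN/m; ΣW sinα = 189.1 kN/m
Resisting = 61.9 + 683.6·tan21.5° = 61.9 + 269.3 = 331.2 kN/m
FS = 331.2 / 189.1 = 1.751

FS = 1.75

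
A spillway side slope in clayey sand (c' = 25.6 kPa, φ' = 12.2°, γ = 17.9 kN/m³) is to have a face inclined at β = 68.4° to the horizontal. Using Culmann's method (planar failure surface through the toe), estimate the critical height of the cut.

Culmann's analysis gives the critical failure plane at α_cr = (β + φ')/2 = (68.4 + 12.2)/2 = 40.3°, and the critical height
H_c = (4c'/γ) · sinβ cosφ' / [1 − cos(β − φ')]
    = (4·25.6/17.9) · sin68.4°·cos12.2° / [1 − cos(56.2°)]
    = 5.721 · 0.9298·0.9774 / [1 − 0.5563]
    = 5.721 · 0.9088 / 0.4437
    = 11.72 m

H_c = 11.72 m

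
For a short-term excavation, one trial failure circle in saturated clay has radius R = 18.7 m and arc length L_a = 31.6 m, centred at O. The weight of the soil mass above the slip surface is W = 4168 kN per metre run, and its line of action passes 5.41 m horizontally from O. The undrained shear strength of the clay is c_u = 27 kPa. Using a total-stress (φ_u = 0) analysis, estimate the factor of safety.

FS = 0.71

Taking moments about the centre O, the resisting moment is provided by the undrained shear strength acting along the arc:
M_R = c_u·L_a·R = 27·31.60·18.7 = 15954.8 kN·m/m
M_D = W·d = 4168·5.41 = 22548.9 kN·m/m
FS = M_R / M_D = 15954.8 / 22548.9 = 0.708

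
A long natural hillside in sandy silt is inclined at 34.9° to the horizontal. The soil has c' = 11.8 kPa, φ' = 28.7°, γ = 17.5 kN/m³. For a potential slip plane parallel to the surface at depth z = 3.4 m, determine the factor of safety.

FS = 1.21

For an infinite slope with a slip plane parallel to the surface (no pore pressure): FS = [c' + γz cos²β tanφ'] / [γz sinβ cosβ].
γz = 17.5·3.4 = 59.50 kN/m²
Numerator = 11.8 + 59.50·cos²34.9°·tan28.7° = 11.8 + 59.50·0.6726·0.5475 = 33.712 kPa
Denominator = 59.50·sin34.9°·cos34.9° = 59.50·0.5721·0.8202 = 27.920 kPa
FS = 33.712 / 27.920 = 1.207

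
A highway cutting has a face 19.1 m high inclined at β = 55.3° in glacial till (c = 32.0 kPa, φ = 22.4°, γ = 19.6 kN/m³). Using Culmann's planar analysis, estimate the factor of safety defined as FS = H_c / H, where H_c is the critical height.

H_c = (4c/γ) · sinβ cosφ / [1 − cos(β − φ)]
    = (4·32.0/19.6) · sin55.3°·cos22.4° / [1 − cos32.9°]
    = 6.531 · 0.7601 / 0.1604 = 30.95 m
FS = H_c / H = 30.95 / 19.1 = 1.620

FS = 1.62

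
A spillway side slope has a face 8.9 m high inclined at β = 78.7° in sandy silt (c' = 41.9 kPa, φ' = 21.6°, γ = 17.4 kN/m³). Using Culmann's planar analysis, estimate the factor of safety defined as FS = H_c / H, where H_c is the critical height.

H_c = (4c'/γ) · sinβ cosφ' / [1 − cos(β − φ')]
    = (4·41.9/17.4) · sin78.7°·cos21.6° / [1 − cos57.1°]
    = 9.632 · 0.9118 / 0.4568 = 19.22 m
FS = H_c / H = 19.22 / 8.9 = 2.160

FS = 2.16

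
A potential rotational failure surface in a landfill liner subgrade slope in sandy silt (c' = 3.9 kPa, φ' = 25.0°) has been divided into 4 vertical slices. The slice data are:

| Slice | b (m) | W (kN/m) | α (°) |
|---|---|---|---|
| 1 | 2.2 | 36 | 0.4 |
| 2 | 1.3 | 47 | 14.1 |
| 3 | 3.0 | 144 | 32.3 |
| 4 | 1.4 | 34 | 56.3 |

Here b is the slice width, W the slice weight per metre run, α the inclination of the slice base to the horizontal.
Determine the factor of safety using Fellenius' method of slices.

Ordinary method of slices: FS = Σ[c'·Δl_i + (W_i cosα_i)·tanφ'] / Σ W_i sinα_i, with Δl_i = b_i / cosα_i.
Slice 1: Δl = 2.2/cos0.4° = 2.200 m; N'_1 = 36·cos0.4° = 36.0; c'Δl = 8.58; W sinα = 0.3
Slice 2: Δl = 1.3/cos14.1° = 1.340 m; N'_2 = 47·cos14.1° = 45.6; c'Δl = 5.23; W sinα = 11.4
Slice 3: Δl = 3.0/cos32.3° = 3.549 m; N'_3 = 144·cos32.3° = 121.7; c'Δl = 13.84; W sinα = 76.9
Slice 4: Δl = 1.4/cos56.3° = 2.523 m; N'_4 = 34·cos56.3° = 18.9; c'Δl = 9.84; W sinα = 28.3
Σc'Δl = 37.5 kN/m; ΣN' = 222.2 kN/m; ΣW sinα = 116.9 kN/m
Resisting = 37.5 + 222.2·tan25.0° = 37.5 + 103.6 = 141.1 kN/m
FS = 141.1 / 116.9 = 1.207

FS = 1.21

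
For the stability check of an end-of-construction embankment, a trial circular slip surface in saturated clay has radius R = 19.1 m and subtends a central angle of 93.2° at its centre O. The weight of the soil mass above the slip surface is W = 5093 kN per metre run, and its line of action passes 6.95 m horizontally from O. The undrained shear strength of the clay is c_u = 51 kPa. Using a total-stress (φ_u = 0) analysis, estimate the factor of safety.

Taking moments about the centre O, the resisting moment is provided by the undrained shear strength acting along the arc:
Arc length L_a = R·θ = 19.1·(93.2°·π/180) = 19.1·1.6266 = 31.07 m
M_R = c_u·L_a·R = 51·31.07·19.1 = 30264.3 kN·m/m
M_D = W·d = 5093·6.95 = 35396.3 kN·m/m
FS = M_R / M_D = 30264.3 / 35396.3 = 0.855

FS = 0.86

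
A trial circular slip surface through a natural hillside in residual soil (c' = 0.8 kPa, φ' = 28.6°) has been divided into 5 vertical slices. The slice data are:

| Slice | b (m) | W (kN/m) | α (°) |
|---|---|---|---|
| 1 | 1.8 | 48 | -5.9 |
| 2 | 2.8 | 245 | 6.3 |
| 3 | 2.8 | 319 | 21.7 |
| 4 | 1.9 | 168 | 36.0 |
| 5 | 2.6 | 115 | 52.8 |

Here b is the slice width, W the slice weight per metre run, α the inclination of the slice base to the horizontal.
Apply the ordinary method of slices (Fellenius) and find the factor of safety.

Ordinary method of slices: FS = Σ[c'·Δl_i + (W_i cosα_i)·tanφ'] / Σ W_i sinα_i, with Δl_i = b_i / cosα_i.
Slice 1: Δl = 1.8/cos(-5.9°) = 1.810 m; N'_1 = 48·cos(-5.9°) = 47.7; c'Δl = 1.45; W sinα = -4.9
Slice 2: Δl = 2.8/cos6.3° = 2.817 m; N'_2 = 245·cos6.3° = 243.5; c'Δl = 2.25; W sinα = 26.9
Slice 3: Δl = 2.8/cos21.7° = 3.014 m; N'_3 = 319·cos21.7° = 296.4; c'Δl = 2.41; W sinα = 117.9
Slice 4: Δl = 1.9/cos36.0° = 2.349 m; N'_4 = 168·cos36.0° = 135.9; c'Δl = 1.88; W sinα = 98.7
Slice 5: Δl = 2.6/cos52.8° = 4.300 m; N'_5 = 115·cos52.8° = 69.5; c'Δl = 3.44; W sinα = 91.6
Σc'Δl = 11.4 kN/m; ΣN' = 793.1 kN/m; ΣW sinα = 330.2 kN/m
Resisting = 11.4 + 793.1·tan28.6° = 11.4 + 432.4 = 443.8 kN/m
FS = 443.8 / 330.2 = 1.344

FS = 1.34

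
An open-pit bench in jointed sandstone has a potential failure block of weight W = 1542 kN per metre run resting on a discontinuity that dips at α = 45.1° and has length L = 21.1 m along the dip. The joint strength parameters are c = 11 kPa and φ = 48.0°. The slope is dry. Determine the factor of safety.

FS = 1.32

Resolving the block weight along and normal to the plane and applying the Mohr–Coulomb strength on the joint:
N' = W cosα = 1542·cos45.1° = 1088.5 kN/m
Driving force T = W sinα = 1542·sin45.1° = 1092.3 kN/m
Resisting force R = c·L + N'·tanφ = 11·21.1 + 1088.5·tan48.0° = 232.1 + 1208.9 = 1441.0 kN/m
FS = R / T = 1441.0 / 1092.3 = 1.319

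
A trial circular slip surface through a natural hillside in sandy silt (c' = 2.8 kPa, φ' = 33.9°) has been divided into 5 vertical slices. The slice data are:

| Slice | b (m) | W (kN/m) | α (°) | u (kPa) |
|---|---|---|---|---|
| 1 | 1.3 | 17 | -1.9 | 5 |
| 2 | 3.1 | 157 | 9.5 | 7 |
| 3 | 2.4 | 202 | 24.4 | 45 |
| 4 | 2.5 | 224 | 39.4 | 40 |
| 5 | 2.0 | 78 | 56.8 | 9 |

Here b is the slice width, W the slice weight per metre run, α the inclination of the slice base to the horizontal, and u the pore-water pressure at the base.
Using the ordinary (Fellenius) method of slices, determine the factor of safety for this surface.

FS = 0.68

Ordinary method of slices: FS = Σ[c'·Δl_i + (W_i cosα_i − u_i·Δl_i)·tanφ'] / Σ W_i sinα_i, with Δl_i = b_i / cosα_i.
Slice 1: Δl = 1.3/cos(-1.9°) = 1.301 m; N'_1 = 17·cos(-1.9°) − 5·1.301 = 10.5; c'Δl = 3.64; W sinα = -0.6
Slice 2: Δl = 3.1/cos9.5° = 3.143 m; N'_2 = 157·cos9.5° − 7·3.143 = 132.8; c'Δl = 8.80; W sinα = 25.9
Slice 3: Δl = 2.4/cos24.4° = 2.635 m; N'_3 = 202·cos24.4° − 45·2.635 = 65.4; c'Δl = 7.38; W sinα = 83.4
Slice 4: Δl = 2.5/cos39.4° = 3.235 m; N'_4 = 224·cos39.4° − 40·3.235 = 43.7; c'Δl = 9.06; W sinα = 142.2
Slice 5: Δl = 2.0/cos56.8° = 3.653 m; N'_5 = 78·cos56.8° − 9·3.653 = 9.8; c'Δl = 10.23; W sinα = 65.3
Σc'Δl = 39.1 kN/m; ΣN' = 262.2 kN/m; ΣW sinα = 316.2 kN/m
Resisting = 39.1 + 262.2·tan33.9° = 39.1 + 176.2 = 215.3 kN/m
FS = 215.3 / 316.2 = 0.681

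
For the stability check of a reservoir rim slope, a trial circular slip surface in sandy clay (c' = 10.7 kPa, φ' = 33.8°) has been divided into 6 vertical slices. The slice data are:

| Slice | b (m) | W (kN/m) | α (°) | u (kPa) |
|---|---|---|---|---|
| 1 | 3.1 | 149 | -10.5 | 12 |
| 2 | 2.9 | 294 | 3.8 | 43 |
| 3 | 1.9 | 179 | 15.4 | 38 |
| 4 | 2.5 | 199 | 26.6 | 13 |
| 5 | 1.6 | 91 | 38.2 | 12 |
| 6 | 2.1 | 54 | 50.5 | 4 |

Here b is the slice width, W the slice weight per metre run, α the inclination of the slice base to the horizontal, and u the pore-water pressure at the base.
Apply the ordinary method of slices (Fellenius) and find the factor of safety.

Ordinary method of slices: FS = Σ[c'·Δl_i + (W_i cosα_i − u_i·Δl_i)·tanφ'] / Σ W_i sinα_i, with Δl_i = b_i / cosα_i.
Slice 1: Δl = 3.1/cos(-10.5°) = 3.153 m; N'_1 = 149·cos(-10.5°) − 12·3.153 = 108.7; c'Δl = 33.73; W sinα = -27.2
Slice 2: Δl = 2.9/cos3.8° = 2.906 m; N'_2 = 294·cos3.8° − 43·2.906 = 168.4; c'Δl = 31.10; W sinα = 19.5
Slice 3: Δl = 1.9/cos15.4° = 1.971 m; N'_3 = 179·cos15.4° − 38·1.971 = 97.7; c'Δl = 21.09; W sinα = 47.5
Slice 4: Δl = 2.5/cos26.6° = 2.796 m; N'_4 = 199·cos26.6° − 13·2.796 = 141.6; c'Δl = 29.92; W sinα = 89.1
Slice 5: Δl = 1.6/cos38.2° = 2.036 m; N'_5 = 91·cos38.2° − 12·2.036 = 47.1; c'Δl = 21.79; W sinα = 56.3
Slice 6: Δl = 2.1/cos50.5° = 3.301 m; N'_6 = 54·cos50.5° − 4·3.301 = 21.1; c'Δl = 35.33; W sinα = 41.7
Σc'Δl = 172.9 kN/m; ΣN' = 584.5 kN/m; ΣW sinα = 226.9 kN/m
Resisting = 172.9 + 584.5·tan33.8° = 172.9 + 391.3 = 564.3 kN/m
FS = 564.3 / 226.9 = 2.487

FS = 2.49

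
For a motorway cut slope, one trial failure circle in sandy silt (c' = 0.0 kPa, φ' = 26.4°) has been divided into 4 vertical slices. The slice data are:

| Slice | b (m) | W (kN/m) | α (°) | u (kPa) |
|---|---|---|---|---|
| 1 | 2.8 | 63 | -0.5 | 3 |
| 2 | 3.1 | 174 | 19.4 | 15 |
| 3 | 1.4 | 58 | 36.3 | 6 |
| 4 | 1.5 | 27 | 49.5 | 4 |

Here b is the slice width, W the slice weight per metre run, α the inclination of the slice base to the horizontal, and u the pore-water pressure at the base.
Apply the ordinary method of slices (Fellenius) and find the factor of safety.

Ordinary method of slices: FS = Σ[c'·Δl_i + (W_i cosα_i − u_i·Δl_i)·tanφ'] / Σ W_i sinα_i, with Δl_i = b_i / cosα_i.
Slice 1: Δl = 2.8/cos(-0.5°) = 2.800 m; N'_1 = 63·cos(-0.5°) − 3·2.800 = 54.6; c'Δl = 0.00; W sinα = -0.5
Slice 2: Δl = 3.1/cos19.4° = 3.287 m; N'_2 = 174·cos19.4° − 15·3.287 = 114.8; c'Δl = 0.00; W sinα = 57.8
Slice 3: Δl = 1.4/cos36.3° = 1.737 m; N'_3 = 58·cos36.3° − 6·1.737 = 36.3; c'Δl = 0.00; W sinα = 34.3
Slice 4: Δl = 1.5/cos49.5° = 2.310 m; N'_4 = 27·cos49.5° − 4·2.310 = 8.3; c'Δl = 0.00; W sinα = 20.5
Σc'Δl = 0.0 kN/m; ΣN' = 214.0 kN/m; ΣW sinα = 112.1 kN/m
Resisting = 0.0 + 214.0·tan26.4° = 0.0 + 106.2 = 106.2 kN/m
FS = 106.2 / 112.1 = 0.948

FS = 0.95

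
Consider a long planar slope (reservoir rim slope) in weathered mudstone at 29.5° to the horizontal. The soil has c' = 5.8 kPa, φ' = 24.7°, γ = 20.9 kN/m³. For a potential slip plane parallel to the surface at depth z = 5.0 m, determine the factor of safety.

FS = 0.94

For an infinite slope with a slip plane parallel to the surface (no pore pressure): FS = [c' + γz cos²β tanφ'] / [γz sinβ cosβ].
γz = 20.9·5.0 = 104.50 kN/m²
Numerator = 5.8 + 104.50·cos²29.5°·tan24.7° = 5.8 + 104.50·0.7575·0.4599 = 42.210 kPa
Denominator = 104.50·sin29.5°·cos29.5° = 104.50·0.4924·0.8704 = 44.787 kPa
FS = 42.210 / 44.787 = 0.942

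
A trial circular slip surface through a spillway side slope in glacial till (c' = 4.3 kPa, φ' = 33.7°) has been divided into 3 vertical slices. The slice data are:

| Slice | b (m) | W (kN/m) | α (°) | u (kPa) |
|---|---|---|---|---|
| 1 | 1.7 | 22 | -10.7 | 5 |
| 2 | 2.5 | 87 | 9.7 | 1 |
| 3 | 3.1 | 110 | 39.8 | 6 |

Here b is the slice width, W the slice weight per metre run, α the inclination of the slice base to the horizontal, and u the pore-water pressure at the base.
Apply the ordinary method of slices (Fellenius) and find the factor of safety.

Ordinary method of slices: FS = Σ[c'·Δl_i + (W_i cosα_i − u_i·Δl_i)·tanφ'] / Σ W_i sinα_i, with Δl_i = b_i / cosα_i.
Slice 1: Δl = 1.7/cos(-10.7°) = 1.730 m; N'_1 = 22·cos(-10.7°) − 5·1.730 = 13.0; c'Δl = 7.44; W sinα = -4.1
Slice 2: Δl = 2.5/cos9.7° = 2.536 m; N'_2 = 87·cos9.7° − 1·2.536 = 83.2; c'Δl = 10.91; W sinα = 14.7
Slice 3: Δl = 3.1/cos39.8° = 4.035 m; N'_3 = 110·cos39.8° − 6·4.035 = 60.3; c'Δl = 17.35; W sinα = 70.4
Σc'Δl = 35.7 kN/m; ΣN' = 156.5 kN/m; ΣW sinα = 81.0 kN/m
Resisting = 35.7 + 156.5·tan33.7° = 35.7 + 104.4 = 140.1 kN/m
FS = 140.1 / 81.0 = 1.729

FS = 1.73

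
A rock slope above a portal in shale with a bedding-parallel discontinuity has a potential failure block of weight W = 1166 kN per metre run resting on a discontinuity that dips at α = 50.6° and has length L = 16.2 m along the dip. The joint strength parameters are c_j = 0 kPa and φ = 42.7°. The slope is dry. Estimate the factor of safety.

Resolving the block weight along and normal to the plane and applying the Mohr–Coulomb strength on the joint:
N' = W cosα = 1166·cos50.6° = 740.1 kN/m
Driving force T = W sinα = 1166·sin50.6° = 901.0 kN/m
Resisting force R = c_j·L + N'·tanφ = 0·16.2 + 740.1·tan42.7° = 0.0 + 682.9 = 682.9 kN/m
FS = R / T = 682.9 / 901.0 = 0.758

FS = 0.76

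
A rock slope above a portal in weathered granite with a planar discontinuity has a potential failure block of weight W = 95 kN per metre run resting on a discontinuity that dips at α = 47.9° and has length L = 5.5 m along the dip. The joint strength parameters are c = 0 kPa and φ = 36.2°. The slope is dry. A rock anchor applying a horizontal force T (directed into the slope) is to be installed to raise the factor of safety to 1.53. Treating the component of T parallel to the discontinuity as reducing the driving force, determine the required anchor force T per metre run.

T = 39 kN/m

Resolving forces along and normal to the sliding plane, with the horizontal anchor force T adding T·sinα to the effective normal force and T·cosα acting up the plane against the driving force:
FS = [cL + (W cosα + T sinα) tanφ] / [W sinα − T cosα]
Without the anchor: N' = 63.7 kN/m, driving T_d = 70.5 kN/m, resisting R = 0·5.5 + 63.7·tan36.2° = 46.6 kN/m, FS = 0.66.
Setting FS = 1.53 and solving for T:
1.53·(70.5 − T cos47.9°) = 46.6 + T sin47.9°·tan36.2°
T·(sin47.9°·tan36.2° + 1.53·cos47.9°) = 1.53·70.5 − 46.6
T·(0.7420·0.7319 + 1.53·0.6704) = 107.8 − 46.6 = 61.2
T·1.5688 = 61.2
T = 39.0 kN/m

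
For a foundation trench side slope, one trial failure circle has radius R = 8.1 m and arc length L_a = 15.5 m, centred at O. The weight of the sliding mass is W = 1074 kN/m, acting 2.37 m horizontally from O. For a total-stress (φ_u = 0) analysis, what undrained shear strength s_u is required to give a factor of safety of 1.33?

FS = s_u·L_a·R / (W·d), so s_u = FS·W·d / (L_a·R).
s_u = 1.33·1074·2.37 / (15.50·8.1) = 3385.4 / 125.55 = 26.96 kPa

s_u = 27.0 kPa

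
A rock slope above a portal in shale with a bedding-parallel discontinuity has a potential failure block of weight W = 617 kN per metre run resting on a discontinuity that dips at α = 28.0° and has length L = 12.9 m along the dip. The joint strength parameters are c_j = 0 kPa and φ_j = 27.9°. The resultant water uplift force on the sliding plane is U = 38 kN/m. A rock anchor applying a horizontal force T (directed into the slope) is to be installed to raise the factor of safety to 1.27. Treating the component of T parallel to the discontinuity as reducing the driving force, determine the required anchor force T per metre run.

Resolving forces along and normal to the sliding plane, with the horizontal anchor force T adding T·sinα to the effective normal force and T·cosα acting up the plane against the driving force:
FS = [c_jL + (W cosα − U + T sinα) tanφ_j] / [W sinα − T cosα]
Without the anchor: N' = 506.8 kN/m, driving T_d = 289.7 kN/m, resisting R = 0·12.9 + 506.8·tan27.9° = 268.3 kN/m, FS = 0.93.
Setting FS = 1.27 and solving for T:
1.27·(289.7 − T cos28.0°) = 268.3 + T sin28.0°·tan27.9°
T·(sin28.0°·tan27.9° + 1.27·cos28.0°) = 1.27·289.7 − 268.3
T·(0.4695·0.5295 + 1.27·0.8829) = 367.9 − 268.3 = 99.5
T·1.3699 = 99.5
T = 72.7 kN/m

T = 73 kN/m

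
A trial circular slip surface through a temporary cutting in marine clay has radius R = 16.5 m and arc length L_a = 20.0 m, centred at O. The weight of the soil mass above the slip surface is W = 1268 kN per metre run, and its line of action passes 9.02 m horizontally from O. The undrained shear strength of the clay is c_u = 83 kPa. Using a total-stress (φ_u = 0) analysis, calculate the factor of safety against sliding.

FS = 2.39

Taking moments about the centre O, the resisting moment is provided by the undrained shear strength acting along the arc:
M_R = c_u·L_a·R = 83·20.00·16.5 = 27390.0 kN·m/m
M_D = W·d = 1268·9.02 = 11437.4 kN·m/m
FS = M_R / M_D = 27390.0 / 11437.4 = 2.395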